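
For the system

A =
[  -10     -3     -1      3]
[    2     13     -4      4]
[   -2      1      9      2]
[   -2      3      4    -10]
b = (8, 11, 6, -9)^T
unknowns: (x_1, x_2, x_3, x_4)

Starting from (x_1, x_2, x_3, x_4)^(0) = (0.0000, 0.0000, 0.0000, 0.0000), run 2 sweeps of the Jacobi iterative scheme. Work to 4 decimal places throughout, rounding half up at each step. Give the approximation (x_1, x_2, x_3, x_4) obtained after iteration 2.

(-0.8505, 0.8974, 0.1949, 1.5805)

Iteration 1:
  x_1 = (8 - (-3)·0.0000 - (-1)·0.0000 - (3)·0.0000) / (-10) = -0.8000
  x_2 = (11 - (2)·0.0000 - (-4)·0.0000 - (4)·0.0000) / (13) = 0.8462
  x_3 = (6 - (-2)·0.0000 - (1)·0.0000 - (2)·0.0000) / (9) = 0.6667
  x_4 = (-9 - (-2)·0.0000 - (3)·0.0000 - (4)·0.0000) / (-10) = 0.9000
Iteration 2:
  x_1 = (8 - (-3)·0.8462 - (-1)·0.6667 - (3)·0.9000) / (-10) = -0.8505
  x_2 = (11 - (2)·-0.8000 - (-4)·0.6667 - (4)·0.9000) / (13) = 0.8974
  x_3 = (6 - (-2)·-0.8000 - (1)·0.8462 - (2)·0.9000) / (9) = 0.1949
  x_4 = (-9 - (-2)·-0.8000 - (3)·0.8462 - (4)·0.6667) / (-10) = 1.5805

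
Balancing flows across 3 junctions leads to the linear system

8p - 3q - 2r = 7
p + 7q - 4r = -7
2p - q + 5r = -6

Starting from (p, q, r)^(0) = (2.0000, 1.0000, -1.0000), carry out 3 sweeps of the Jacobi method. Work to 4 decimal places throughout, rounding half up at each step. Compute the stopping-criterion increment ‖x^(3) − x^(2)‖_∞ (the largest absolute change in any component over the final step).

0.4457

Iteration 1:
  p = (7 - (-3)·1.0000 - (-2)·-1.0000) / (8) = 1.0000
  q = (-7 - (1)·2.0000 - (-4)·-1.0000) / (7) = -1.8571
  r = (-6 - (2)·2.0000 - (-1)·1.0000) / (5) = -1.8000
Iteration 2:
  p = (7 - (-3)·-1.8571 - (-2)·-1.8000) / (8) = -0.2714
  q = (-7 - (1)·1.0000 - (-4)·-1.8000) / (7) = -2.1714
  r = (-6 - (2)·1.0000 - (-1)·-1.8571) / (5) = -1.9714
Iteration 3:
  p = (7 - (-3)·-2.1714 - (-2)·-1.9714) / (8) = -0.4321
  q = (-7 - (1)·-0.2714 - (-4)·-1.9714) / (7) = -2.0877
  r = (-6 - (2)·-0.2714 - (-1)·-2.1714) / (5) = -1.5257
Change: (-0.1607, 0.0837, 0.4457) → max |·| = 0.4457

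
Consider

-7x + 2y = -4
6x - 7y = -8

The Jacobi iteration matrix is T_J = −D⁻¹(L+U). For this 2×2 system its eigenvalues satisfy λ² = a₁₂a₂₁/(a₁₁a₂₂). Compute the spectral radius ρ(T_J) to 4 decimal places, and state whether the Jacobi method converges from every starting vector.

0.4949

a₁₂a₂₁/(a₁₁a₂₂) = (2)·(6) / ((-7)·(-7)) = 0.244898
ρ = √|0.244898| = √0.244898 = 0.4949
ρ < 1, so Jacobi converges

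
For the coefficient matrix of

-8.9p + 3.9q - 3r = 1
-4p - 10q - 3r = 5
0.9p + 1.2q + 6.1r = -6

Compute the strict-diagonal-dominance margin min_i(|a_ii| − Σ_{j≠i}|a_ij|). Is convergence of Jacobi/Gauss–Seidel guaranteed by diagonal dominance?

row 1: |-8.9| − (3.9+3) = 2
row 2: |-10| − (4+3) = 3
row 3: |6.1| − (0.9+1.2) = 4
minimum over rows = 2 → strictly diagonally dominant (convergence guaranteed)

2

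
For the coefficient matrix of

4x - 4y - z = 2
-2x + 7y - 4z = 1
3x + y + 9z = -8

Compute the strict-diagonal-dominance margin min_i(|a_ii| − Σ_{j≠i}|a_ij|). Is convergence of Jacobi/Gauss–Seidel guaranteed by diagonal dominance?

-1

row 1: |4| − (4+1) = -1
row 2: |7| − (2+4) = 1
row 3: |9| − (3+1) = 5
minimum over rows = -1 → not strictly diagonally dominant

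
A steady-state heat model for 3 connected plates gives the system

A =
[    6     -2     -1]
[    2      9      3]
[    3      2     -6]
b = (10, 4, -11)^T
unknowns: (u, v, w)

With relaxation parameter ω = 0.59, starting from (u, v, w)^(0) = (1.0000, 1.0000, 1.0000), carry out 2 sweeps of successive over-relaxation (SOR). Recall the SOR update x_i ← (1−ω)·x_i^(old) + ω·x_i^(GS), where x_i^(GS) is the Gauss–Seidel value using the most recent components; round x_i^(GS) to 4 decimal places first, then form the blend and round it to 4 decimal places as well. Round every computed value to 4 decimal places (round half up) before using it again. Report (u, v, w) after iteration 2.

Iteration 1:
  u: GS value = (10 - (-2)·1.0000 - (-1)·1.0000) / (6) = 2.1667;  u ← (1−ω)·1.0000 + ω·2.1667 = 1.6884
  v: GS value = (4 - (2)·1.6884 - (3)·1.0000) / (9) = -0.2641;  v ← (1−ω)·1.0000 + ω·-0.2641 = 0.2542
  w: GS value = (-11 - (3)·1.6884 - (2)·0.2542) / (-6) = 2.7623;  w ← (1−ω)·1.0000 + ω·2.7623 = 2.0398
Iteration 2:
  u: GS value = (10 - (-2)·0.2542 - (-1)·2.0398) / (6) = 2.0914;  u ← (1−ω)·1.6884 + ω·2.0914 = 1.9262
  v: GS value = (4 - (2)·1.9262 - (3)·2.0398) / (9) = -0.6635;  v ← (1−ω)·0.2542 + ω·-0.6635 = -0.2872
  w: GS value = (-11 - (3)·1.9262 - (2)·-0.2872) / (-6) = 2.7007;  w ← (1−ω)·2.0398 + ω·2.7007 = 2.4297

(1.9262, -0.2872, 2.4297)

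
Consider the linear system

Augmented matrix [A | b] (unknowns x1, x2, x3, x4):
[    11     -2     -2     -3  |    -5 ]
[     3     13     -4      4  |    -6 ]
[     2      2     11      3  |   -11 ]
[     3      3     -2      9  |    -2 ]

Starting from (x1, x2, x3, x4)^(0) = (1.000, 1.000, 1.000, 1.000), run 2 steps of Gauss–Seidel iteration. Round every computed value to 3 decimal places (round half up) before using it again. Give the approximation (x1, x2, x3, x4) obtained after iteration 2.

(-0.872, -0.515, -0.643, 0.097)

Iteration 1:
  x1 = (-5 - (-2)·1.000 - (-2)·1.000 - (-3)·1.000) / (11) = 0.182
  x2 = (-6 - (3)·0.182 - (-4)·1.000 - (4)·1.000) / (13) = -0.504
  x3 = (-11 - (2)·0.182 - (2)·-0.504 - (3)·1.000) / (11) = -1.214
  x4 = (-2 - (3)·0.182 - (3)·-0.504 - (-2)·-1.214) / (9) = -0.385
Iteration 2:
  x1 = (-5 - (-2)·-0.504 - (-2)·-1.214 - (-3)·-0.385) / (11) = -0.872
  x2 = (-6 - (3)·-0.872 - (-4)·-1.214 - (4)·-0.385) / (13) = -0.515
  x3 = (-11 - (2)·-0.872 - (2)·-0.515 - (3)·-0.385) / (11) = -0.643
  x4 = (-2 - (3)·-0.872 - (3)·-0.515 - (-2)·-0.643) / (9) = 0.097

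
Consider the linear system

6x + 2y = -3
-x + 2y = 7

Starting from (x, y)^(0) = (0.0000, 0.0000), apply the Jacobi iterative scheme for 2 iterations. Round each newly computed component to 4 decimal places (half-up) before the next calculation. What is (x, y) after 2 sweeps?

Iteration 1:
  x = (-3 - (2)·0.0000) / (6) = -0.5000
  y = (7 - (-1)·0.0000) / (2) = 3.5000
Iteration 2:
  x = (-3 - (2)·3.5000) / (6) = -1.6667
  y = (7 - (-1)·-0.5000) / (2) = 3.2500

(-1.6667, 3.2500)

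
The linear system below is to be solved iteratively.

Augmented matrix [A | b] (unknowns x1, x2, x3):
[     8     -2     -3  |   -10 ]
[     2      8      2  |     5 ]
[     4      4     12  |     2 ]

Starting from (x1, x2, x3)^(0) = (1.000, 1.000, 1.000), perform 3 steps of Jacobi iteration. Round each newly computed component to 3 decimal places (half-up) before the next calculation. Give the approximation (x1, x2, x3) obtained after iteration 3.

Iteration 1:
  x1 = (-10 - (-2)·1.000 - (-3)·1.000) / (8) = -0.625
  x2 = (5 - (2)·1.000 - (2)·1.000) / (8) = 0.125
  x3 = (2 - (4)·1.000 - (4)·1.000) / (12) = -0.500
Iteration 2:
  x1 = (-10 - (-2)·0.125 - (-3)·-0.500) / (8) = -1.406
  x2 = (5 - (2)·-0.625 - (2)·-0.500) / (8) = 0.906
  x3 = (2 - (4)·-0.625 - (4)·0.125) / (12) = 0.333
Iteration 3:
  x1 = (-10 - (-2)·0.906 - (-3)·0.333) / (8) = -0.899
  x2 = (5 - (2)·-1.406 - (2)·0.333) / (8) = 0.893
  x3 = (2 - (4)·-1.406 - (4)·0.906) / (12) = 0.333

(-0.899, 0.893, 0.333)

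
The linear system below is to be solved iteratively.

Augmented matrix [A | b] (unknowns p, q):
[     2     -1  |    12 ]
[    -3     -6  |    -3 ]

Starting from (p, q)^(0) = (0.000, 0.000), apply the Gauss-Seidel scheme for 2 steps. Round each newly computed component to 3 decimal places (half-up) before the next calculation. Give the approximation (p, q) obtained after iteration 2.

Iteration 1:
  p = (12 - (-1)·0.000) / (2) = 6.000
  q = (-3 - (-3)·6.000) / (-6) = -2.500
Iteration 2:
  p = (12 - (-1)·-2.500) / (2) = 4.750
  q = (-3 - (-3)·4.750) / (-6) = -1.875

(4.750, -1.875)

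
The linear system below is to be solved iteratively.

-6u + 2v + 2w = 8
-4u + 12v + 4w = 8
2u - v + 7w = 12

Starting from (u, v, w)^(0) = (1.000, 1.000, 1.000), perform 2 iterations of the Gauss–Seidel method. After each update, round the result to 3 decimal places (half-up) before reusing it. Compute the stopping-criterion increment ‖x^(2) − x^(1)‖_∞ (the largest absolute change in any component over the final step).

Iteration 1:
  u = (8 - (2)·1.000 - (2)·1.000) / (-6) = -0.667
  v = (8 - (-4)·-0.667 - (4)·1.000) / (12) = 0.111
  w = (12 - (2)·-0.667 - (-1)·0.111) / (7) = 1.921
Iteration 2:
  u = (8 - (2)·0.111 - (2)·1.921) / (-6) = -0.656
  v = (8 - (-4)·-0.656 - (4)·1.921) / (12) = -0.192
  w = (12 - (2)·-0.656 - (-1)·-0.192) / (7) = 1.874
Change: (0.011, -0.303, -0.047) → max |·| = 0.303

0.303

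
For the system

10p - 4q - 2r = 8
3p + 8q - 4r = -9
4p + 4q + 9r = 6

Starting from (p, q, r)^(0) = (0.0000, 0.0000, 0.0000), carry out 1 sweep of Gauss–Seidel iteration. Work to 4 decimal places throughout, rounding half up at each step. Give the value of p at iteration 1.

0.8000

Iteration 1:
  p = (8 - (-4)·0.0000 - (-2)·0.0000) / (10) = 0.8000
  q = (-9 - (3)·0.8000 - (-4)·0.0000) / (8) = -1.4250
  r = (6 - (4)·0.8000 - (4)·-1.4250) / (9) = 0.9444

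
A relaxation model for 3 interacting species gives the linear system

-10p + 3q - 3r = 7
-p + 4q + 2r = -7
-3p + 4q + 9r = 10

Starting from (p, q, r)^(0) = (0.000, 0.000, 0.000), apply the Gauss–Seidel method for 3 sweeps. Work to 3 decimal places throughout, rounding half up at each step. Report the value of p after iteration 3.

Iteration 1:
  p = (7 - (3)·0.000 - (-3)·0.000) / (-10) = -0.700
  q = (-7 - (-1)·-0.700 - (2)·0.000) / (4) = -1.925
  r = (10 - (-3)·-0.700 - (4)·-1.925) / (9) = 1.733
Iteration 2:
  p = (7 - (3)·-1.925 - (-3)·1.733) / (-10) = -1.797
  q = (-7 - (-1)·-1.797 - (2)·1.733) / (4) = -3.066
  r = (10 - (-3)·-1.797 - (4)·-3.066) / (9) = 1.875
Iteration 3:
  p = (7 - (3)·-3.066 - (-3)·1.875) / (-10) = -2.182
  q = (-7 - (-1)·-2.182 - (2)·1.875) / (4) = -3.233
  r = (10 - (-3)·-2.182 - (4)·-3.233) / (9) = 1.821

-2.182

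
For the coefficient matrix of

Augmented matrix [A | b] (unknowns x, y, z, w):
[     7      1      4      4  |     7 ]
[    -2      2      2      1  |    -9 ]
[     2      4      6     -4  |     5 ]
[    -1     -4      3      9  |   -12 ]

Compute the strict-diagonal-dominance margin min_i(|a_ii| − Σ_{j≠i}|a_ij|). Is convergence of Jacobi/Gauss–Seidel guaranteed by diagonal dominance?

-4

row 1: |7| − (1+4+4) = -2
row 2: |2| − (2+2+1) = -3
row 3: |6| − (2+4+4) = -4
row 4: |9| − (1+4+3) = 1
minimum over rows = -4 → not strictly diagonally dominant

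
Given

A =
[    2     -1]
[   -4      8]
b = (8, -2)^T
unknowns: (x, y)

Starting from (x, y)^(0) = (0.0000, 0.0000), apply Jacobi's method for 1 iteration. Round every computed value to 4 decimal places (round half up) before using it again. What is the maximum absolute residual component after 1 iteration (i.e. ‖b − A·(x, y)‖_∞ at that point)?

16.0000

Iteration 1:
  x = (8 - (-1)·0.0000) / (2) = 4.0000
  y = (-2 - (-4)·0.0000) / (8) = -0.2500
Residual b − A·x = (-0.2500, 16.0000); ∞-norm = 16.0000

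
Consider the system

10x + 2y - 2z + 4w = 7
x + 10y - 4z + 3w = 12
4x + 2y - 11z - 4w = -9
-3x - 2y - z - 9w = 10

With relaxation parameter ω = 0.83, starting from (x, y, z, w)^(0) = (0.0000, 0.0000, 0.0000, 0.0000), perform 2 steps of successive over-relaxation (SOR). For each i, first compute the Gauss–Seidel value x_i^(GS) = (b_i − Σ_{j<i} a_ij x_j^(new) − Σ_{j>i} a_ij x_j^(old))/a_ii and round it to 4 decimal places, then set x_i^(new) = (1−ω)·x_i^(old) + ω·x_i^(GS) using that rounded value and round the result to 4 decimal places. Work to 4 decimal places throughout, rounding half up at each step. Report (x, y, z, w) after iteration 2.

(1.1361, 1.7301, 1.8600, -1.9566)

Iteration 1:
  x: GS value = (7 - (2)·0.0000 - (-2)·0.0000 - (4)·0.0000) / (10) = 0.7000;  x ← (1−ω)·0.0000 + ω·0.7000 = 0.5810
  y: GS value = (12 - (1)·0.5810 - (-4)·0.0000 - (3)·0.0000) / (10) = 1.1419;  y ← (1−ω)·0.0000 + ω·1.1419 = 0.9478
  z: GS value = (-9 - (4)·0.5810 - (2)·0.9478 - (-4)·0.0000) / (-11) = 1.2018;  z ← (1−ω)·0.0000 + ω·1.2018 = 0.9975
  w: GS value = (10 - (-3)·0.5810 - (-2)·0.9478 - (-1)·0.9975) / (-9) = -1.6262;  w ← (1−ω)·0.0000 + ω·-1.6262 = -1.3497
Iteration 2:
  x: GS value = (7 - (2)·0.9478 - (-2)·0.9975 - (4)·-1.3497) / (10) = 1.2498;  x ← (1−ω)·0.5810 + ω·1.2498 = 1.1361
  y: GS value = (12 - (1)·1.1361 - (-4)·0.9975 - (3)·-1.3497) / (10) = 1.8903;  y ← (1−ω)·0.9478 + ω·1.8903 = 1.7301
  z: GS value = (-9 - (4)·1.1361 - (2)·1.7301 - (-4)·-1.3497) / (-11) = 2.0367;  z ← (1−ω)·0.9975 + ω·2.0367 = 1.8600
  w: GS value = (10 - (-3)·1.1361 - (-2)·1.7301 - (-1)·1.8600) / (-9) = -2.0809;  w ← (1−ω)·-1.3497 + ω·-2.0809 = -1.9566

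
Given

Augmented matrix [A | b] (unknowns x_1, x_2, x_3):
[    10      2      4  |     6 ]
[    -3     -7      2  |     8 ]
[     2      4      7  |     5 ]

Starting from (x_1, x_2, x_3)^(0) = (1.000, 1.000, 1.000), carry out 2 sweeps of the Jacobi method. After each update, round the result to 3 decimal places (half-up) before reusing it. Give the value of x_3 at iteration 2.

Iteration 1:
  x_1 = (6 - (2)·1.000 - (4)·1.000) / (10) = 0.000
  x_2 = (8 - (-3)·1.000 - (2)·1.000) / (-7) = -1.286
  x_3 = (5 - (2)·1.000 - (4)·1.000) / (7) = -0.143
Iteration 2:
  x_1 = (6 - (2)·-1.286 - (4)·-0.143) / (10) = 0.914
  x_2 = (8 - (-3)·0.000 - (2)·-0.143) / (-7) = -1.184
  x_3 = (5 - (2)·0.000 - (4)·-1.286) / (7) = 1.449

1.449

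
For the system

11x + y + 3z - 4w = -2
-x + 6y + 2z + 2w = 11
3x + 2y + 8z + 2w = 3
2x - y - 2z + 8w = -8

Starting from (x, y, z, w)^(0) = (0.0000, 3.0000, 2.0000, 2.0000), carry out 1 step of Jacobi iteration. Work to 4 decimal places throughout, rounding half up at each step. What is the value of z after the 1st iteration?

Iteration 1:
  x = (-2 - (1)·3.0000 - (3)·2.0000 - (-4)·2.0000) / (11) = -0.2727
  y = (11 - (-1)·0.0000 - (2)·2.0000 - (2)·2.0000) / (6) = 0.5000
  z = (3 - (3)·0.0000 - (2)·3.0000 - (2)·2.0000) / (8) = -0.8750
  w = (-8 - (2)·0.0000 - (-1)·3.0000 - (-2)·2.0000) / (8) = -0.1250

-0.8750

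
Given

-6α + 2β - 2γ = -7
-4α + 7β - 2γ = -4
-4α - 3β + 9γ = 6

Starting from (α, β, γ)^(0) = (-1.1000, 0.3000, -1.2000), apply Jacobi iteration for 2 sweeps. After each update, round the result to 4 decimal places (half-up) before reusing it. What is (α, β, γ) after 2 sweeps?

Iteration 1:
  α = (-7 - (2)·0.3000 - (-2)·-1.2000) / (-6) = 1.6667
  β = (-4 - (-4)·-1.1000 - (-2)·-1.2000) / (7) = -1.5429
  γ = (6 - (-4)·-1.1000 - (-3)·0.3000) / (9) = 0.2778
Iteration 2:
  α = (-7 - (2)·-1.5429 - (-2)·0.2778) / (-6) = 0.5598
  β = (-4 - (-4)·1.6667 - (-2)·0.2778) / (7) = 0.4603
  γ = (6 - (-4)·1.6667 - (-3)·-1.5429) / (9) = 0.8931

(0.5598, 0.4603, 0.8931)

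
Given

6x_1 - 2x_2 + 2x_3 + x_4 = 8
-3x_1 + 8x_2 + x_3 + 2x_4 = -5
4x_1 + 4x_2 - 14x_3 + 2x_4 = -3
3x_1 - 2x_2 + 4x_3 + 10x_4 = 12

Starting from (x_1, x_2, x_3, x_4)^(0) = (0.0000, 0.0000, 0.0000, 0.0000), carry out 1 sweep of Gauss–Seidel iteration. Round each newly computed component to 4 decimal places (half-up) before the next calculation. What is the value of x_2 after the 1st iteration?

-0.1250

Iteration 1:
  x_1 = (8 - (-2)·0.0000 - (2)·0.0000 - (1)·0.0000) / (6) = 1.3333
  x_2 = (-5 - (-3)·1.3333 - (1)·0.0000 - (2)·0.0000) / (8) = -0.1250
  x_3 = (-3 - (4)·1.3333 - (4)·-0.1250 - (2)·0.0000) / (-14) = 0.5595
  x_4 = (12 - (3)·1.3333 - (-2)·-0.1250 - (4)·0.5595) / (10) = 0.5512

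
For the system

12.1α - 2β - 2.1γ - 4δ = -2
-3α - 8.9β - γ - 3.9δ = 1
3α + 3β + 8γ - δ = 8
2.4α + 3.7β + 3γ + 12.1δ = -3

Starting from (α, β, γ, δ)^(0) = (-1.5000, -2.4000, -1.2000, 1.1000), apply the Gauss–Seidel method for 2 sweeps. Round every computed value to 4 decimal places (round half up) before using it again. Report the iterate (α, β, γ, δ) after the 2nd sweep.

Iteration 1:
  α = (-2 - (-2)·-2.4000 - (-2.1)·-1.2000 - (-4)·1.1000) / (12.1) = -0.4066
  β = (1 - (-3)·-0.4066 - (-1)·-1.2000 - (-3.9)·1.1000) / (-8.9) = -0.3225
  γ = (8 - (3)·-0.4066 - (3)·-0.3225 - (-1)·1.1000) / (8) = 1.4109
  δ = (-3 - (2.4)·-0.4066 - (3.7)·-0.3225 - (3)·1.4109) / (12.1) = -0.4185
Iteration 2:
  α = (-2 - (-2)·-0.3225 - (-2.1)·1.4109 - (-4)·-0.4185) / (12.1) = -0.1121
  β = (1 - (-3)·-0.1121 - (-1)·1.4109 - (-3.9)·-0.4185) / (-8.9) = -0.0497
  γ = (8 - (3)·-0.1121 - (3)·-0.0497 - (-1)·-0.4185) / (8) = 1.0084
  δ = (-3 - (2.4)·-0.1121 - (3.7)·-0.0497 - (3)·1.0084) / (12.1) = -0.4605

(-0.1121, -0.0497, 1.0084, -0.4605)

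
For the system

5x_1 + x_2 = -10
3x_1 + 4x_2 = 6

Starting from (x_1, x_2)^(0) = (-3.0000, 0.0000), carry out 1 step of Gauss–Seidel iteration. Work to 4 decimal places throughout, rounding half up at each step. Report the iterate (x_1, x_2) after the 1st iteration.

(-2.0000, 3.0000)

Iteration 1:
  x_1 = (-10 - (1)·0.0000) / (5) = -2.0000
  x_2 = (6 - (3)·-2.0000) / (4) = 3.0000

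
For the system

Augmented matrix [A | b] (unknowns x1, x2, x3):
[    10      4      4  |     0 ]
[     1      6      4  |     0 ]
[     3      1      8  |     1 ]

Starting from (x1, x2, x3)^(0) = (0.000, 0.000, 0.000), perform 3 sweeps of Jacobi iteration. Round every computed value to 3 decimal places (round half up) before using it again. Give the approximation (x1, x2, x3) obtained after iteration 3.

(-0.017, -0.075, 0.154)

Iteration 1:
  x1 = (0 - (4)·0.000 - (4)·0.000) / (10) = 0.000
  x2 = (0 - (1)·0.000 - (4)·0.000) / (6) = 0.000
  x3 = (1 - (3)·0.000 - (1)·0.000) / (8) = 0.125
Iteration 2:
  x1 = (0 - (4)·0.000 - (4)·0.125) / (10) = -0.050
  x2 = (0 - (1)·0.000 - (4)·0.125) / (6) = -0.083
  x3 = (1 - (3)·0.000 - (1)·0.000) / (8) = 0.125
Iteration 3:
  x1 = (0 - (4)·-0.083 - (4)·0.125) / (10) = -0.017
  x2 = (0 - (1)·-0.050 - (4)·0.125) / (6) = -0.075
  x3 = (1 - (3)·-0.050 - (1)·-0.083) / (8) = 0.154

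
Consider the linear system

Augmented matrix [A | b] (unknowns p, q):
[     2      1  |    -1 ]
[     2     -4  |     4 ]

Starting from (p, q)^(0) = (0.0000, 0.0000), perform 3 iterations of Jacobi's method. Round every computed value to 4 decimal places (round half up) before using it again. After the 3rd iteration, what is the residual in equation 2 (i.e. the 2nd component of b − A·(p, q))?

-0.2500

Iteration 1:
  p = (-1 - (1)·0.0000) / (2) = -0.5000
  q = (4 - (2)·0.0000) / (-4) = -1.0000
Iteration 2:
  p = (-1 - (1)·-1.0000) / (2) = 0.0000
  q = (4 - (2)·-0.5000) / (-4) = -1.2500
Iteration 3:
  p = (-1 - (1)·-1.2500) / (2) = 0.1250
  q = (4 - (2)·0.0000) / (-4) = -1.0000
Residual b − A·x = (-0.2500, -0.2500)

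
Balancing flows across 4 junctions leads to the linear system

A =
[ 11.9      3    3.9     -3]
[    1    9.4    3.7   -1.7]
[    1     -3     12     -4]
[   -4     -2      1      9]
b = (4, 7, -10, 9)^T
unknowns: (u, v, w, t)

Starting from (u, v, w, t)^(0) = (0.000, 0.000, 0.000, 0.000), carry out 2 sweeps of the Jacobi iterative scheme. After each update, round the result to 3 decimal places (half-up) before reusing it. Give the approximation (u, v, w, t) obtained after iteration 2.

Iteration 1:
  u = (4 - (3)·0.000 - (3.9)·0.000 - (-3)·0.000) / (11.9) = 0.336
  v = (7 - (1)·0.000 - (3.7)·0.000 - (-1.7)·0.000) / (9.4) = 0.745
  w = (-10 - (1)·0.000 - (-3)·0.000 - (-4)·0.000) / (12) = -0.833
  t = (9 - (-4)·0.000 - (-2)·0.000 - (1)·0.000) / (9) = 1.000
Iteration 2:
  u = (4 - (3)·0.745 - (3.9)·-0.833 - (-3)·1.000) / (11.9) = 0.673
  v = (7 - (1)·0.336 - (3.7)·-0.833 - (-1.7)·1.000) / (9.4) = 1.218
  w = (-10 - (1)·0.336 - (-3)·0.745 - (-4)·1.000) / (12) = -0.342
  t = (9 - (-4)·0.336 - (-2)·0.745 - (1)·-0.833) / (9) = 1.407

(0.673, 1.218, -0.342, 1.407)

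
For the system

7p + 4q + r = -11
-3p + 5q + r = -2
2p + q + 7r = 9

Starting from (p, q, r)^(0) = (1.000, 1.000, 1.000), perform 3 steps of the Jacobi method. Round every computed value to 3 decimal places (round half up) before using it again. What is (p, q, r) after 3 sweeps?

Iteration 1:
  p = (-11 - (4)·1.000 - (1)·1.000) / (7) = -2.286
  q = (-2 - (-3)·1.000 - (1)·1.000) / (5) = 0.000
  r = (9 - (2)·1.000 - (1)·1.000) / (7) = 0.857
Iteration 2:
  p = (-11 - (4)·0.000 - (1)·0.857) / (7) = -1.694
  q = (-2 - (-3)·-2.286 - (1)·0.857) / (5) = -1.943
  r = (9 - (2)·-2.286 - (1)·0.000) / (7) = 1.939
Iteration 3:
  p = (-11 - (4)·-1.943 - (1)·1.939) / (7) = -0.738
  q = (-2 - (-3)·-1.694 - (1)·1.939) / (5) = -1.804
  r = (9 - (2)·-1.694 - (1)·-1.943) / (7) = 2.047

(-0.738, -1.804, 2.047)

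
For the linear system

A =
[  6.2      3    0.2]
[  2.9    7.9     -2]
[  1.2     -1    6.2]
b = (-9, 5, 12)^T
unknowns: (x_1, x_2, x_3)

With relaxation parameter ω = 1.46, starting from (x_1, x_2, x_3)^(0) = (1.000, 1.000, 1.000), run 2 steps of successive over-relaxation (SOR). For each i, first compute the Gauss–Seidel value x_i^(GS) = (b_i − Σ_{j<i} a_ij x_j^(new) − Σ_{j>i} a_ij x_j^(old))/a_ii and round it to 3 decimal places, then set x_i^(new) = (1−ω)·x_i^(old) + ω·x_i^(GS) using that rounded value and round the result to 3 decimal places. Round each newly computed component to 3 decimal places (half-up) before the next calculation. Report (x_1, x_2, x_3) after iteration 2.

Iteration 1:
  x_1: GS value = (-9 - (3)·1.000 - (0.2)·1.000) / (6.2) = -1.968;  x_1 ← (1−ω)·1.000 + ω·-1.968 = -3.333
  x_2: GS value = (5 - (2.9)·-3.333 - (-2)·1.000) / (7.9) = 2.110;  x_2 ← (1−ω)·1.000 + ω·2.110 = 2.621
  x_3: GS value = (12 - (1.2)·-3.333 - (-1)·2.621) / (6.2) = 3.003;  x_3 ← (1−ω)·1.000 + ω·3.003 = 3.924
Iteration 2:
  x_1: GS value = (-9 - (3)·2.621 - (0.2)·3.924) / (6.2) = -2.846;  x_1 ← (1−ω)·-3.333 + ω·-2.846 = -2.622
  x_2: GS value = (5 - (2.9)·-2.622 - (-2)·3.924) / (7.9) = 2.589;  x_2 ← (1−ω)·2.621 + ω·2.589 = 2.574
  x_3: GS value = (12 - (1.2)·-2.622 - (-1)·2.574) / (6.2) = 2.858;  x_3 ← (1−ω)·3.924 + ω·2.858 = 2.368

(-2.622, 2.574, 2.368)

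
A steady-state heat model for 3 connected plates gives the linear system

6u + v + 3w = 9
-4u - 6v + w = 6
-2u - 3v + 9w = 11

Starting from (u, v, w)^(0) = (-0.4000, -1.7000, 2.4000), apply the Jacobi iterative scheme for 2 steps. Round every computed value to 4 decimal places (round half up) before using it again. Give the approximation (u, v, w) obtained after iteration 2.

Iteration 1:
  u = (9 - (1)·-1.7000 - (3)·2.4000) / (6) = 0.5833
  v = (6 - (-4)·-0.4000 - (1)·2.4000) / (-6) = -0.3333
  w = (11 - (-2)·-0.4000 - (-3)·-1.7000) / (9) = 0.5667
Iteration 2:
  u = (9 - (1)·-0.3333 - (3)·0.5667) / (6) = 1.2722
  v = (6 - (-4)·0.5833 - (1)·0.5667) / (-6) = -1.2944
  w = (11 - (-2)·0.5833 - (-3)·-0.3333) / (9) = 1.2407

(1.2722, -1.2944, 1.2407)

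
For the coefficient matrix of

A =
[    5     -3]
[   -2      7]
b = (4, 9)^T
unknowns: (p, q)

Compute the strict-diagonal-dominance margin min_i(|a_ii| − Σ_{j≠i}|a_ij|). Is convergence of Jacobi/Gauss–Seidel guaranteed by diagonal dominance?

row 1: |5| − (3) = 2
row 2: |7| − (2) = 5
minimum over rows = 2 → strictly diagonally dominant (convergence guaranteed)

2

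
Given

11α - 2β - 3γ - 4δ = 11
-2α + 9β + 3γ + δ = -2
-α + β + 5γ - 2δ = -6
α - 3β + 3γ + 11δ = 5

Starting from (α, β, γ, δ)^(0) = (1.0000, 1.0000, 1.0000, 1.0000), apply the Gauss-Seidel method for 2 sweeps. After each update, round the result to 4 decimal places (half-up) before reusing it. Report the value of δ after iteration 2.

0.6339

Iteration 1:
  α = (11 - (-2)·1.0000 - (-3)·1.0000 - (-4)·1.0000) / (11) = 1.8182
  β = (-2 - (-2)·1.8182 - (3)·1.0000 - (1)·1.0000) / (9) = -0.2626
  γ = (-6 - (-1)·1.8182 - (1)·-0.2626 - (-2)·1.0000) / (5) = -0.3838
  δ = (5 - (1)·1.8182 - (-3)·-0.2626 - (3)·-0.3838) / (11) = 0.3223
Iteration 2:
  α = (11 - (-2)·-0.2626 - (-3)·-0.3838 - (-4)·0.3223) / (11) = 0.9648
  β = (-2 - (-2)·0.9648 - (3)·-0.3838 - (1)·0.3223) / (9) = 0.0843
  γ = (-6 - (-1)·0.9648 - (1)·0.0843 - (-2)·0.3223) / (5) = -0.8950
  δ = (5 - (1)·0.9648 - (-3)·0.0843 - (3)·-0.8950) / (11) = 0.6339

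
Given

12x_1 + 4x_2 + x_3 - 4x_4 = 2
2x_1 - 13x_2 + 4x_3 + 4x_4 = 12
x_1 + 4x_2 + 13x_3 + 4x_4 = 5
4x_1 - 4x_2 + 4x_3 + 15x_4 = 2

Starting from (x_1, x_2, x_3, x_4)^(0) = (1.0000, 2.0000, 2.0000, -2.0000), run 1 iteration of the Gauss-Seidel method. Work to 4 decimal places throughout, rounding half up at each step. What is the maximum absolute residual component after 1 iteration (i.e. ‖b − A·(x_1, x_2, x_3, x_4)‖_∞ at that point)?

20.2683

Iteration 1:
  x_1 = (2 - (4)·2.0000 - (1)·2.0000 - (-4)·-2.0000) / (12) = -1.3333
  x_2 = (12 - (2)·-1.3333 - (4)·2.0000 - (4)·-2.0000) / (-13) = -1.1282
  x_3 = (5 - (1)·-1.3333 - (4)·-1.1282 - (4)·-2.0000) / (13) = 1.4497
  x_4 = (2 - (4)·-1.3333 - (-4)·-1.1282 - (4)·1.4497) / (15) = -0.1986
Residual b − A·x = (20.2683, -5.0044, -7.2056, 0.0006); ∞-norm = 20.2683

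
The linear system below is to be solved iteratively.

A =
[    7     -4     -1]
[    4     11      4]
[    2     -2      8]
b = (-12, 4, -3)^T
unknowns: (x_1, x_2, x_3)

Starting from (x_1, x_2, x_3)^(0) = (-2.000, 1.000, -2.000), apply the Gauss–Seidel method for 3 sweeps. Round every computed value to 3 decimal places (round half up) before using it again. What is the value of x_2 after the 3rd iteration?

0.913

Iteration 1:
  x_1 = (-12 - (-4)·1.000 - (-1)·-2.000) / (7) = -1.429
  x_2 = (4 - (4)·-1.429 - (4)·-2.000) / (11) = 1.611
  x_3 = (-3 - (2)·-1.429 - (-2)·1.611) / (8) = 0.385
Iteration 2:
  x_1 = (-12 - (-4)·1.611 - (-1)·0.385) / (7) = -0.739
  x_2 = (4 - (4)·-0.739 - (4)·0.385) / (11) = 0.492
  x_3 = (-3 - (2)·-0.739 - (-2)·0.492) / (8) = -0.067
Iteration 3:
  x_1 = (-12 - (-4)·0.492 - (-1)·-0.067) / (7) = -1.443
  x_2 = (4 - (4)·-1.443 - (4)·-0.067) / (11) = 0.913
  x_3 = (-3 - (2)·-1.443 - (-2)·0.913) / (8) = 0.214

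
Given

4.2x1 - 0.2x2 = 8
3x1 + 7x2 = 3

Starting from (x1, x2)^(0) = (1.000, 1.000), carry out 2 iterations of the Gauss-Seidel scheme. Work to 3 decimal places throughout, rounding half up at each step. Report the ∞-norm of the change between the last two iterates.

Iteration 1:
  x1 = (8 - (-0.2)·1.000) / (4.2) = 1.952
  x2 = (3 - (3)·1.952) / (7) = -0.408
Iteration 2:
  x1 = (8 - (-0.2)·-0.408) / (4.2) = 1.885
  x2 = (3 - (3)·1.885) / (7) = -0.379
Change: (-0.067, 0.029) → max |·| = 0.067

0.067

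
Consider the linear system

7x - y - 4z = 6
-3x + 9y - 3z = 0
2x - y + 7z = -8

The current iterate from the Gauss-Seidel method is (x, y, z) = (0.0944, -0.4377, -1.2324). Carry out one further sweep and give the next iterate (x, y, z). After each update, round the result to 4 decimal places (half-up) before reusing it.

(0.0904, -0.3807, -1.2231)

One sweep:
  x = (6 - (-1)·-0.4377 - (-4)·-1.2324) / (7) = 0.0904
  y = (0 - (-3)·0.0904 - (-3)·-1.2324) / (9) = -0.3807
  z = (-8 - (2)·0.0904 - (-1)·-0.3807) / (7) = -1.2231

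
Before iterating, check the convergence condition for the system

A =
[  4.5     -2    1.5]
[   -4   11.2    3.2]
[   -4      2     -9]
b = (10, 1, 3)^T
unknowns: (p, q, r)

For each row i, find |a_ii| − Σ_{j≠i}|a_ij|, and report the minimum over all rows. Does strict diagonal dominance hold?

1

row 1: |4.5| − (2+1.5) = 1
row 2: |11.2| − (4+3.2) = 4
row 3: |-9| − (4+2) = 3
minimum over rows = 1 → strictly diagonally dominant (convergence guaranteed)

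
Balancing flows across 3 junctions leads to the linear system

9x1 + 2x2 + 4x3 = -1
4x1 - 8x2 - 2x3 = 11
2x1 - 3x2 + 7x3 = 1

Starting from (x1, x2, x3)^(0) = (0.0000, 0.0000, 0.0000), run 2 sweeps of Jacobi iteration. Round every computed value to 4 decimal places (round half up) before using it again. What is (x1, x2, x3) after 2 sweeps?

Iteration 1:
  x1 = (-1 - (2)·0.0000 - (4)·0.0000) / (9) = -0.1111
  x2 = (11 - (4)·0.0000 - (-2)·0.0000) / (-8) = -1.3750
  x3 = (1 - (2)·0.0000 - (-3)·0.0000) / (7) = 0.1429
Iteration 2:
  x1 = (-1 - (2)·-1.3750 - (4)·0.1429) / (9) = 0.1309
  x2 = (11 - (4)·-0.1111 - (-2)·0.1429) / (-8) = -1.4663
  x3 = (1 - (2)·-0.1111 - (-3)·-1.3750) / (7) = -0.4147

(0.1309, -1.4663, -0.4147)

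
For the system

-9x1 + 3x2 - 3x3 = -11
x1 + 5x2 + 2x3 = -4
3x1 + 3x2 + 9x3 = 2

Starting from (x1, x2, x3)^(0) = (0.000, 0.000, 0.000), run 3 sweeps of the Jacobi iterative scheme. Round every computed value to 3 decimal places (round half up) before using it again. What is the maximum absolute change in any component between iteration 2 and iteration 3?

0.224

Iteration 1:
  x1 = (-11 - (3)·0.000 - (-3)·0.000) / (-9) = 1.222
  x2 = (-4 - (1)·0.000 - (2)·0.000) / (5) = -0.800
  x3 = (2 - (3)·0.000 - (3)·0.000) / (9) = 0.222
Iteration 2:
  x1 = (-11 - (3)·-0.800 - (-3)·0.222) / (-9) = 0.882
  x2 = (-4 - (1)·1.222 - (2)·0.222) / (5) = -1.133
  x3 = (2 - (3)·1.222 - (3)·-0.800) / (9) = 0.082
Iteration 3:
  x1 = (-11 - (3)·-1.133 - (-3)·0.082) / (-9) = 0.817
  x2 = (-4 - (1)·0.882 - (2)·0.082) / (5) = -1.009
  x3 = (2 - (3)·0.882 - (3)·-1.133) / (9) = 0.306
Change: (-0.065, 0.124, 0.224) → max |·| = 0.224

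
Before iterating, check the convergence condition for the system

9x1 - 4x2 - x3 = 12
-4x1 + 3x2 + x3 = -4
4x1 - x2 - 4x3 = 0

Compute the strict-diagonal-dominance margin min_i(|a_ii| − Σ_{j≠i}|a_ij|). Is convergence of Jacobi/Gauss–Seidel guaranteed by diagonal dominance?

-2

row 1: |9| − (4+1) = 4
row 2: |3| − (4+1) = -2
row 3: |-4| − (4+1) = -1
minimum over rows = -2 → not strictly diagonally dominant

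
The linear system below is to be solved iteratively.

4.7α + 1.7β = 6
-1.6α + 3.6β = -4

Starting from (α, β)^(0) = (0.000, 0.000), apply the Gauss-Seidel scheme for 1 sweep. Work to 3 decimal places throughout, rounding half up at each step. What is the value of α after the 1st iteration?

1.277

Iteration 1:
  α = (6 - (1.7)·0.000) / (4.7) = 1.277
  β = (-4 - (-1.6)·1.277) / (3.6) = -0.544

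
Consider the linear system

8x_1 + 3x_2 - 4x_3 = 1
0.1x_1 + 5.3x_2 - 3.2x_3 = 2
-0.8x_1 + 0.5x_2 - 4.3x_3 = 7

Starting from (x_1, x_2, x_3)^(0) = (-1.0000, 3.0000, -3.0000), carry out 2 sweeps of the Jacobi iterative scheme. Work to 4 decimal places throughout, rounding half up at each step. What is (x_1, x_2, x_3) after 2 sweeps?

(0.1092, -0.2354, -1.3273)

Iteration 1:
  x_1 = (1 - (3)·3.0000 - (-4)·-3.0000) / (8) = -2.5000
  x_2 = (2 - (0.1)·-1.0000 - (-3.2)·-3.0000) / (5.3) = -1.4151
  x_3 = (7 - (-0.8)·-1.0000 - (0.5)·3.0000) / (-4.3) = -1.0930
Iteration 2:
  x_1 = (1 - (3)·-1.4151 - (-4)·-1.0930) / (8) = 0.1092
  x_2 = (2 - (0.1)·-2.5000 - (-3.2)·-1.0930) / (5.3) = -0.2354
  x_3 = (7 - (-0.8)·-2.5000 - (0.5)·-1.4151) / (-4.3) = -1.3273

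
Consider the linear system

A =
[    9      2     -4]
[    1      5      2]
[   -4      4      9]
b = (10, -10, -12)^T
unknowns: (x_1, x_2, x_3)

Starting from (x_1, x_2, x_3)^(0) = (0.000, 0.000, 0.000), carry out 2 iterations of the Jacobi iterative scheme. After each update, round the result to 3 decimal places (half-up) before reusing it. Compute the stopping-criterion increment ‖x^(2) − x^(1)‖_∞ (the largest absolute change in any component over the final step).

1.382

Iteration 1:
  x_1 = (10 - (2)·0.000 - (-4)·0.000) / (9) = 1.111
  x_2 = (-10 - (1)·0.000 - (2)·0.000) / (5) = -2.000
  x_3 = (-12 - (-4)·0.000 - (4)·0.000) / (9) = -1.333
Iteration 2:
  x_1 = (10 - (2)·-2.000 - (-4)·-1.333) / (9) = 0.963
  x_2 = (-10 - (1)·1.111 - (2)·-1.333) / (5) = -1.689
  x_3 = (-12 - (-4)·1.111 - (4)·-2.000) / (9) = 0.049
Change: (-0.148, 0.311, 1.382) → max |·| = 1.382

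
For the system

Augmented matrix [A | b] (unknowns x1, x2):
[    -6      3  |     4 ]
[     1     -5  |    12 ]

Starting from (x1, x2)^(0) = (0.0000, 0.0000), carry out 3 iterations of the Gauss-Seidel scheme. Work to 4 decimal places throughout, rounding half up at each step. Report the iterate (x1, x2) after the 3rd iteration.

(-2.0600, -2.8120)

Iteration 1:
  x1 = (4 - (3)·0.0000) / (-6) = -0.6667
  x2 = (12 - (1)·-0.6667) / (-5) = -2.5333
Iteration 2:
  x1 = (4 - (3)·-2.5333) / (-6) = -1.9333
  x2 = (12 - (1)·-1.9333) / (-5) = -2.7867
Iteration 3:
  x1 = (4 - (3)·-2.7867) / (-6) = -2.0600
  x2 = (12 - (1)·-2.0600) / (-5) = -2.8120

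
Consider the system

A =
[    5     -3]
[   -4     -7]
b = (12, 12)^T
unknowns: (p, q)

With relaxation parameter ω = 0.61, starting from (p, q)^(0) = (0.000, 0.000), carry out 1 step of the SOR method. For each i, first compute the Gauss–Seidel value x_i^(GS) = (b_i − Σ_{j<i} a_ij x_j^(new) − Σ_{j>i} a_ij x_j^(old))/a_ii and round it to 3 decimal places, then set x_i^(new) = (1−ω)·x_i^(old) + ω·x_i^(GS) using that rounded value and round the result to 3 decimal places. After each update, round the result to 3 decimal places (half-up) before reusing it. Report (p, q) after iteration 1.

(1.464, -1.556)

Iteration 1:
  p: GS value = (12 - (-3)·0.000) / (5) = 2.400;  p ← (1−ω)·0.000 + ω·2.400 = 1.464
  q: GS value = (12 - (-4)·1.464) / (-7) = -2.551;  q ← (1−ω)·0.000 + ω·-2.551 = -1.556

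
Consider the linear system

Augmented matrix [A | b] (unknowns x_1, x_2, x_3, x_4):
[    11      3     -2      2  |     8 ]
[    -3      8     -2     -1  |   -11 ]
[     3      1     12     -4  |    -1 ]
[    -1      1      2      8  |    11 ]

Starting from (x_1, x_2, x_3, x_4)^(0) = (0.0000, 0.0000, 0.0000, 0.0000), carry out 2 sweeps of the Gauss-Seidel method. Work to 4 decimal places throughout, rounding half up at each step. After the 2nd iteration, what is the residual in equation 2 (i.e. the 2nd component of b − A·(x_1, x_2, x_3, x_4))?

0.9292

Iteration 1:
  x_1 = (8 - (3)·0.0000 - (-2)·0.0000 - (2)·0.0000) / (11) = 0.7273
  x_2 = (-11 - (-3)·0.7273 - (-2)·0.0000 - (-1)·0.0000) / (8) = -1.1023
  x_3 = (-1 - (3)·0.7273 - (1)·-1.1023 - (-4)·0.0000) / (12) = -0.1733
  x_4 = (11 - (-1)·0.7273 - (1)·-1.1023 - (2)·-0.1733) / (8) = 1.6470
Iteration 2:
  x_1 = (8 - (3)·-1.1023 - (-2)·-0.1733 - (2)·1.6470) / (11) = 0.6969
  x_2 = (-11 - (-3)·0.6969 - (-2)·-0.1733 - (-1)·1.6470) / (8) = -0.9511
  x_3 = (-1 - (3)·0.6969 - (1)·-0.9511 - (-4)·1.6470) / (12) = 0.3707
  x_4 = (11 - (-1)·0.6969 - (1)·-0.9511 - (2)·0.3707) / (8) = 1.4883
Residual b − A·x = (0.9522, 0.9292, -0.6348, 0.0002)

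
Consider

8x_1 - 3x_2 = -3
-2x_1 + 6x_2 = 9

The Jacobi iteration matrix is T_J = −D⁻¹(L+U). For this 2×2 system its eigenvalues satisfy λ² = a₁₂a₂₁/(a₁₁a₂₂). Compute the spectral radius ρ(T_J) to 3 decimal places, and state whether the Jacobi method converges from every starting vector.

0.354

a₁₂a₂₁/(a₁₁a₂₂) = (-3)·(-2) / ((8)·(6)) = 0.125000
ρ = √|0.125000| = √0.125000 = 0.354
ρ < 1, so Jacobi converges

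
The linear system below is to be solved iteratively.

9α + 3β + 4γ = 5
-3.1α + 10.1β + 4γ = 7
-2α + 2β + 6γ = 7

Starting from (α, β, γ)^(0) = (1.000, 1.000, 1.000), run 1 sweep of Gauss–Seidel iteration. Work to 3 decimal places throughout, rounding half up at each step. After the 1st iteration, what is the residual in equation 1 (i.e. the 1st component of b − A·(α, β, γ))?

Iteration 1:
  α = (5 - (3)·1.000 - (4)·1.000) / (9) = -0.222
  β = (7 - (-3.1)·-0.222 - (4)·1.000) / (10.1) = 0.229
  γ = (7 - (-2)·-0.222 - (2)·0.229) / (6) = 1.016
Residual b − A·x = (2.247, -0.065, 0.002)

2.247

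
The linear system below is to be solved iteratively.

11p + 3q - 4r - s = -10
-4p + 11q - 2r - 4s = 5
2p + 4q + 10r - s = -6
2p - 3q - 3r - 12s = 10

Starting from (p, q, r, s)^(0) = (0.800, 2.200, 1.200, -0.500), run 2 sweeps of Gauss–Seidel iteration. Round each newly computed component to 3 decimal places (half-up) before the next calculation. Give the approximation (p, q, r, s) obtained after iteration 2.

Iteration 1:
  p = (-10 - (3)·2.200 - (-4)·1.200 - (-1)·-0.500) / (11) = -1.118
  q = (5 - (-4)·-1.118 - (-2)·1.200 - (-4)·-0.500) / (11) = 0.084
  r = (-6 - (2)·-1.118 - (4)·0.084 - (-1)·-0.500) / (10) = -0.460
  s = (10 - (2)·-1.118 - (-3)·0.084 - (-3)·-0.460) / (-12) = -0.926
Iteration 2:
  p = (-10 - (3)·0.084 - (-4)·-0.460 - (-1)·-0.926) / (11) = -1.183
  q = (5 - (-4)·-1.183 - (-2)·-0.460 - (-4)·-0.926) / (11) = -0.396
  r = (-6 - (2)·-1.183 - (4)·-0.396 - (-1)·-0.926) / (10) = -0.298
  s = (10 - (2)·-1.183 - (-3)·-0.396 - (-3)·-0.298) / (-12) = -0.857

(-1.183, -0.396, -0.298, -0.857)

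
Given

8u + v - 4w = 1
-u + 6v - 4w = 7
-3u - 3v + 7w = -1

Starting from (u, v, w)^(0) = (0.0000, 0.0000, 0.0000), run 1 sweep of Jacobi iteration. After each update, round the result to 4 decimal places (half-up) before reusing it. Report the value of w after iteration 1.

Iteration 1:
  u = (1 - (1)·0.0000 - (-4)·0.0000) / (8) = 0.1250
  v = (7 - (-1)·0.0000 - (-4)·0.0000) / (6) = 1.1667
  w = (-1 - (-3)·0.0000 - (-3)·0.0000) / (7) = -0.1429

-0.1429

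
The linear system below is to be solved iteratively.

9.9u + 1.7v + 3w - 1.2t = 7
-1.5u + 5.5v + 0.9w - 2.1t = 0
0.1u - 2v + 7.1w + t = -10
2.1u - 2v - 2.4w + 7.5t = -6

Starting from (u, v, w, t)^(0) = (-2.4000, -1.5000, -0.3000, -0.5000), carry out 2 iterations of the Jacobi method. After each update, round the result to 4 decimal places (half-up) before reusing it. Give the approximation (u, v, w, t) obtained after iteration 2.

(1.2915, 0.3156, -1.5589, -1.8435)

Iteration 1:
  u = (7 - (1.7)·-1.5000 - (3)·-0.3000 - (-1.2)·-0.5000) / (9.9) = 0.9949
  v = (0 - (-1.5)·-2.4000 - (0.9)·-0.3000 - (-2.1)·-0.5000) / (5.5) = -0.7964
  w = (-10 - (0.1)·-2.4000 - (-2)·-1.5000 - (1)·-0.5000) / (7.1) = -1.7268
  t = (-6 - (2.1)·-2.4000 - (-2)·-1.5000 - (-2.4)·-0.3000) / (7.5) = -0.6240
Iteration 2:
  u = (7 - (1.7)·-0.7964 - (3)·-1.7268 - (-1.2)·-0.6240) / (9.9) = 1.2915
  v = (0 - (-1.5)·0.9949 - (0.9)·-1.7268 - (-2.1)·-0.6240) / (5.5) = 0.3156
  w = (-10 - (0.1)·0.9949 - (-2)·-0.7964 - (1)·-0.6240) / (7.1) = -1.5589
  t = (-6 - (2.1)·0.9949 - (-2)·-0.7964 - (-2.4)·-1.7268) / (7.5) = -1.8435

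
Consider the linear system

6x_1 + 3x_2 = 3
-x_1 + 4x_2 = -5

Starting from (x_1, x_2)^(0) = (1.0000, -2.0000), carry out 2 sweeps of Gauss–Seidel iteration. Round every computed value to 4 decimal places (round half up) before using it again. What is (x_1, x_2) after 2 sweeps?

Iteration 1:
  x_1 = (3 - (3)·-2.0000) / (6) = 1.5000
  x_2 = (-5 - (-1)·1.5000) / (4) = -0.8750
Iteration 2:
  x_1 = (3 - (3)·-0.8750) / (6) = 0.9375
  x_2 = (-5 - (-1)·0.9375) / (4) = -1.0156

(0.9375, -1.0156)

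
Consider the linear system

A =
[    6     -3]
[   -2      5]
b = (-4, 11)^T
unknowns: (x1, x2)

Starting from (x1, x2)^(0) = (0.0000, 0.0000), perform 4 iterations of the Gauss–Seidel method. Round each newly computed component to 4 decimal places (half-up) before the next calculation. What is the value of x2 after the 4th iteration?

Iteration 1:
  x1 = (-4 - (-3)·0.0000) / (6) = -0.6667
  x2 = (11 - (-2)·-0.6667) / (5) = 1.9333
Iteration 2:
  x1 = (-4 - (-3)·1.9333) / (6) = 0.3000
  x2 = (11 - (-2)·0.3000) / (5) = 2.3200
Iteration 3:
  x1 = (-4 - (-3)·2.3200) / (6) = 0.4933
  x2 = (11 - (-2)·0.4933) / (5) = 2.3973
Iteration 4:
  x1 = (-4 - (-3)·2.3973) / (6) = 0.5320
  x2 = (11 - (-2)·0.5320) / (5) = 2.4128

2.4128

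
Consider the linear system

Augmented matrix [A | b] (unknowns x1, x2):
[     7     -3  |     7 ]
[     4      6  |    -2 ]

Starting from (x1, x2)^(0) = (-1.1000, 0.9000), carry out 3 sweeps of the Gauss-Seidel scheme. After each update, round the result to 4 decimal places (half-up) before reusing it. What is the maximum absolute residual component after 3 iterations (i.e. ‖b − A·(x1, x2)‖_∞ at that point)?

Iteration 1:
  x1 = (7 - (-3)·0.9000) / (7) = 1.3857
  x2 = (-2 - (4)·1.3857) / (6) = -1.2571
Iteration 2:
  x1 = (7 - (-3)·-1.2571) / (7) = 0.4612
  x2 = (-2 - (4)·0.4612) / (6) = -0.6408
Iteration 3:
  x1 = (7 - (-3)·-0.6408) / (7) = 0.7254
  x2 = (-2 - (4)·0.7254) / (6) = -0.8169
Residual b − A·x = (-0.5285, -0.0002); ∞-norm = 0.5285

0.5285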